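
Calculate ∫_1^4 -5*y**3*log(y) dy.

1275/16 - 640*log(2)

Integrate by parts once (u = ln y, dv = -5*y**3 dy).
An antiderivative is F(y) = -5*y**4*(4*log(y) - 1)/16.
Then F(4) - F(1) = (80 - 640*log(2)) - (5/16) = 1275/16 - 640*log(2).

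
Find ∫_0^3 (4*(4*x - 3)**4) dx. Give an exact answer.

59292/5

Let u = 4*x - 3, so du = 4 dx. When x = 0, u = -3; when x = 3, u = 9.
The integral becomes ∫ u**4 du from -3 to 9, with antiderivative u**5/5.
Back in x: F(x) = (4*x - 3)**5/5.
Then F(3) - F(0) = (59049/5) - (-243/5) = 59292/5.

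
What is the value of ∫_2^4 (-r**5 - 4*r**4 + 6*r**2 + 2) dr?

By the power rule, an antiderivative is F(r) = -r**6/6 - 4*r**5/5 + 2*r**3 + 2*r.
Then F(4) - F(2) = (-20488/15) - (-244/15) = -6748/5.

-6748/5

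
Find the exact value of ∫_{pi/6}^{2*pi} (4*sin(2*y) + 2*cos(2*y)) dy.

-1 - sqrt(3)/2

An antiderivative is F(y) = sin(2*y) - 2*cos(2*y).
Then F(2*pi) - F(pi/6) = (-2) - (-1 + sqrt(3)/2) = -1 - sqrt(3)/2.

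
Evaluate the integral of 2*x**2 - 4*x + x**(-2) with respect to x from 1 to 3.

By the power rule, an antiderivative is F(x) = 2*x**3/3 - 2*x**2 - 1/x.
Then F(3) - F(1) = (-1/3) - (-7/3) = 2.

2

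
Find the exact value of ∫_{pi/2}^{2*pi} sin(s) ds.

An antiderivative is F(s) = -cos(s).
Then F(2*pi) - F(pi/2) = (-1) - (0) = -1.

-1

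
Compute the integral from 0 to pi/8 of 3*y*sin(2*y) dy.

3*sqrt(2)*(4 - pi)/32

Integrate by parts once (u = y, dv = 3*sin(2*y) dy).
An antiderivative is F(y) = -3*y*cos(2*y)/2 + 3*sin(2*y)/4.
Then F(pi/8) - F(0) = (3*sqrt(2)*(4 - pi)/32) - (0) = 3*sqrt(2)*(4 - pi)/32.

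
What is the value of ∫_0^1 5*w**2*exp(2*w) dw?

-5/4 + 5*exp(2)/4

Integrate by parts twice (u = w^2, dv = 5*exp(2*w) dw).
An antiderivative is F(w) = (10*w**2 - 10*w + 5)*exp(2*w)/4.
Then F(1) - F(0) = (5*exp(2)/4) - (5/4) = -5/4 + 5*exp(2)/4.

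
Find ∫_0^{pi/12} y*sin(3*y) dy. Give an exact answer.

Integrate by parts once (u = y, dv = sin(3*y) dy).
An antiderivative is F(y) = -y*cos(3*y)/3 + sin(3*y)/9.
Then F(pi/12) - F(0) = (sqrt(2)*(4 - pi)/72) - (0) = sqrt(2)*(4 - pi)/72.

sqrt(2)*(4 - pi)/72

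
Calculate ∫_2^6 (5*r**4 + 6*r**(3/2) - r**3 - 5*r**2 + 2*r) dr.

By the power rule, an antiderivative is F(r) = 12*r**(5/2)/5 + r**5 - r**4/4 - 5*r**3/3 + r**2.
Then F(6) - F(2) = (432*sqrt(6)/5 + 7128) - (48*sqrt(2)/5 + 56/3) = -48*sqrt(2)/5 + 432*sqrt(6)/5 + 21328/3.

-48*sqrt(2)/5 + 432*sqrt(6)/5 + 21328/3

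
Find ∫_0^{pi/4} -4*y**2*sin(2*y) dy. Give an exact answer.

Integrate by parts twice (u = y^2, dv = -4*sin(2*y) dy).
An antiderivative is F(y) = 2*y**2*cos(2*y) - 2*y*sin(2*y) - cos(2*y).
Then F(pi/4) - F(0) = (-pi/2) - (-1) = 1 - pi/2.

1 - pi/2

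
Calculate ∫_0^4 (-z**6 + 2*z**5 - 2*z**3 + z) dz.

-23000/21

By the power rule, an antiderivative is F(z) = -z**7/7 + z**6/3 - z**4/2 + z**2/2.
Then F(4) - F(0) = (-23000/21) - (0) = -23000/21.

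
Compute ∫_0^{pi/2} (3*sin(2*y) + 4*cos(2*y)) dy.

3

An antiderivative is F(y) = 2*sin(2*y) - 3*cos(2*y)/2.
Then F(pi/2) - F(0) = (3/2) - (-3/2) = 3.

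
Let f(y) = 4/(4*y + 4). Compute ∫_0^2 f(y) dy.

log(3)

Let u = 4*y + 4, so du = 4 dy. When y = 0, u = 4; when y = 2, u = 12.
The integral becomes ∫ 1/u du from 4 to 12, with antiderivative log(u).
Back in y: F(y) = log(4*y + 4).
Then F(2) - F(0) = (log(12)) - (log(4)) = log(3).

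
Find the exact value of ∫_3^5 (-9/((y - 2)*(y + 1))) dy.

-log(8)

Factor the denominator: y**2 - y - 2 = (y + 1)(y - 2).
Partial fractions: -9/((y - 2)*(y + 1)) = 3/(y + 1) - 3/(y - 2).
An antiderivative is F(y) = -3*log(y - 2) + 3*log(y + 1).
Then F(5) - F(3) = (log(8)) - (log(64)) = -log(8).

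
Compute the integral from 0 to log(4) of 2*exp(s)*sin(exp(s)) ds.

Let u = exp(s), so du = exp(s) ds. When s = 0, u = 1; when s = log(4), u = 4.
The integral becomes 2·∫ sin(u) du from 1 to 4, with antiderivative -2*cos(u).
Back in s: F(s) = -2*cos(exp(s)).
Then F(log(4)) - F(0) = (-2*cos(4)) - (-2*cos(1)) = 2*cos(1) - 2*cos(4).

2*cos(1) - 2*cos(4)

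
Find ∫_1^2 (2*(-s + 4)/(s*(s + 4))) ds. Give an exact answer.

-4*log(3) - 2*log(2) + 4*log(5)

Factor the denominator: s**2 + 4*s = (s + 4)s.
Partial fractions: 2*(-s + 4)/(s*(s + 4)) = -4/(s + 4) + 2/s.
An antiderivative is F(s) = 2*log(s) - 4*log(s + 4).
Then F(2) - F(1) = (-4*log(3) - 2*log(2)) - (-4*log(5)) = -4*log(3) - 2*log(2) + 4*log(5).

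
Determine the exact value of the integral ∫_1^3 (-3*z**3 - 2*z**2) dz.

-232/3

By the power rule, an antiderivative is F(z) = -3*z**4/4 - 2*z**3/3.
Then F(3) - F(1) = (-315/4) - (-17/12) = -232/3.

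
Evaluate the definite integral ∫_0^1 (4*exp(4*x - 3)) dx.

Let u = 4*x - 3, so du = 4 dx. When x = 0, u = -3; when x = 1, u = 1.
The integral becomes ∫ exp(u) du from -3 to 1, with antiderivative exp(u).
Back in x: F(x) = exp(4*x - 3).
Then F(1) - F(0) = (exp(1)) - (exp(-3)) = -(1 - exp(4))*exp(-3).

-(1 - exp(4))*exp(-3)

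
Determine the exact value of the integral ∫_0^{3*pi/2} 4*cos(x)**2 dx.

3*pi

Use the identity cos^2(x) = (1 + cos(2*x))/2.
An antiderivative is F(x) = 2*x + sin(2*x).
Then F(3*pi/2) - F(0) = (3*pi) - (0) = 3*pi.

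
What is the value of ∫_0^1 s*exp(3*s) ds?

1/9 + 2*exp(3)/9

Integrate by parts once (u = s, dv = exp(3*s) ds).
An antiderivative is F(s) = (3*s - 1)*exp(3*s)/9.
Then F(1) - F(0) = (2*exp(3)/9) - (-1/9) = 1/9 + 2*exp(3)/9.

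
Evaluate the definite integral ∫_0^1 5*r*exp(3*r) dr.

Integrate by parts once (u = r, dv = 5*exp(3*r) dr).
An antiderivative is F(r) = (15*r - 5)*exp(3*r)/9.
Then F(1) - F(0) = (10*exp(3)/9) - (-5/9) = 5/9 + 10*exp(3)/9.

5/9 + 10*exp(3)/9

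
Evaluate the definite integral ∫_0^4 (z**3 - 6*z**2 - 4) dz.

By the power rule, an antiderivative is F(z) = z**4/4 - 2*z**3 - 4*z.
Then F(4) - F(0) = (-80) - (0) = -80.

-80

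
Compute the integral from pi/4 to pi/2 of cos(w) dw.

1 - sqrt(2)/2

An antiderivative is F(w) = sin(w).
Then F(pi/2) - F(pi/4) = (1) - (sqrt(2)/2) = 1 - sqrt(2)/2.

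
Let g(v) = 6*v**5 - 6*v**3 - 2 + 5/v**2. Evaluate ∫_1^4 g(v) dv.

14841/4

By the power rule, an antiderivative is F(v) = v**6 - 3*v**4/2 - 2*v - 5/v.
Then F(4) - F(1) = (14811/4) - (-15/2) = 14841/4.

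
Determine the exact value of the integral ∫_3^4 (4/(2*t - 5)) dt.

log(9)

An antiderivative is F(t) = 2*log(2*t - 5).
Then F(4) - F(3) = (log(9)) - (0) = log(9).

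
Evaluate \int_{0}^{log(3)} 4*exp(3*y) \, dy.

Let u = exp(y), so du = exp(y) dy. When y = 0, u = 1; when y = log(3), u = 3.
The integral becomes 4·∫ u**2 du from 1 to 3, with antiderivative 4*u**3/3.
Back in y: F(y) = 4*exp(3*y)/3.
Then F(log(3)) - F(0) = (36) - (4/3) = 104/3.

104/3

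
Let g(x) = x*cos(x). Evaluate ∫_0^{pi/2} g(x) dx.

Integrate by parts once (u = x, dv = cos(x) dx).
An antiderivative is F(x) = x*sin(x) + cos(x).
Then F(pi/2) - F(0) = (pi/2) - (1) = -1 + pi/2.

-1 + pi/2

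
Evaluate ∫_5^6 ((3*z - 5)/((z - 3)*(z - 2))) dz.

Factor the denominator: z**2 - 5*z + 6 = (z - 2)(z - 3).
Partial fractions: (3*z - 5)/((z - 3)*(z - 2)) = -1/(z - 2) + 4/(z - 3).
An antiderivative is F(z) = 4*log(z - 3) - log(z - 2).
Then F(6) - F(5) = (log(81/4)) - (log(16/3)) = -6*log(2) + 5*log(3).

-6*log(2) + 5*log(3)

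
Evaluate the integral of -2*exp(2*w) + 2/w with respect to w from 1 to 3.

An antiderivative is F(w) = -exp(2*w) + 2*log(w).
Then F(3) - F(1) = (-exp(6) + log(9)) - (-exp(2)) = -exp(6) + log(9) + exp(2).

-exp(6) + log(9) + exp(2)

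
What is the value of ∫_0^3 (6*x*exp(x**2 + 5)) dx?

Let u = x**2 + 5, so du = 2*x dx. When x = 0, u = 5; when x = 3, u = 14.
The integral becomes 3·∫ exp(u) du from 5 to 14, with antiderivative 3*exp(u).
Back in x: F(x) = 3*exp(x**2 + 5).
Then F(3) - F(0) = (3*exp(14)) - (3*exp(5)) = -3*(1 - exp(9))*exp(5).

-3*(1 - exp(9))*exp(5)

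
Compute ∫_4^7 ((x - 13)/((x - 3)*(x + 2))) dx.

-7*log(2) + 3*log(3)

Factor the denominator: x**2 - x - 6 = (x + 2)(x - 3).
Partial fractions: (x - 13)/((x - 3)*(x + 2)) = 3/(x + 2) - 2/(x - 3).
An antiderivative is F(x) = -2*log(x - 3) + 3*log(x + 2).
Then F(7) - F(4) = (-4*log(2) + 6*log(3)) - (3*log(2) + 3*log(3)) = -7*log(2) + 3*log(3).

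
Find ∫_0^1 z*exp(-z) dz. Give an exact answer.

1 - 2*exp(-1)

Integrate by parts once (u = z, dv = exp(-z) dz).
An antiderivative is F(z) = (-z - 1)*exp(-z).
Then F(1) - F(0) = (-2*exp(-1)) - (-1) = 1 - 2*exp(-1).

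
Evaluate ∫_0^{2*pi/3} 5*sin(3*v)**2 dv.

Use the identity sin^2(3*v) = (1 - cos(6*v))/2.
An antiderivative is F(v) = 5*v/2 - 5*sin(6*v)/12.
Then F(2*pi/3) - F(0) = (5*pi/3) - (0) = 5*pi/3.

5*pi/3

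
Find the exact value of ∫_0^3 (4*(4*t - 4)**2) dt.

Let u = 4*t - 4, so du = 4 dt. When t = 0, u = -4; when t = 3, u = 8.
The integral becomes ∫ u**2 du from -4 to 8, with antiderivative u**3/3.
Back in t: F(t) = (4*t - 4)**3/3.
Then F(3) - F(0) = (512/3) - (-64/3) = 192.

192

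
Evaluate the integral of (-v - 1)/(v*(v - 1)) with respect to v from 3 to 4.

Factor the denominator: v**2 - v = v(v - 1).
Partial fractions: (-v - 1)/(v*(v - 1)) = 1/v - 2/(v - 1).
An antiderivative is F(v) = log(v) - 2*log(v - 1).
Then F(4) - F(3) = (log(4/9)) - (log(3/4)) = log(16/27).

log(16/27)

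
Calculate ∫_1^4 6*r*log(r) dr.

Integrate by parts once (u = ln r, dv = 6*r dr).
An antiderivative is F(r) = 3*r**2*(2*log(r) - 1)/2.
Then F(4) - F(1) = (-24 + 96*log(2)) - (-3/2) = -45/2 + 96*log(2).

-45/2 + 96*log(2)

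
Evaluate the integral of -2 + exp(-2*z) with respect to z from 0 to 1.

-3/2 - exp(-2)/2

An antiderivative is F(z) = -2*z - exp(-2*z)/2.
Then F(1) - F(0) = (-2 - exp(-2)/2) - (-1/2) = -3/2 - exp(-2)/2.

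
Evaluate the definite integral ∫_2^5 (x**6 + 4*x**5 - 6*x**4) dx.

By the power rule, an antiderivative is F(x) = x**7/7 + 2*x**6/3 - 6*x**5/5.
Then F(5) - F(2) = (374375/21) - (2368/105) = 623169/35.

623169/35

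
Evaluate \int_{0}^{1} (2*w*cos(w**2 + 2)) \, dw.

-sin(2) + sin(3)

Let u = w**2 + 2, so du = 2*w dw. When w = 0, u = 2; when w = 1, u = 3.
The integral becomes ∫ cos(u) du from 2 to 3, with antiderivative sin(u).
Back in w: F(w) = sin(w**2 + 2).
Then F(1) - F(0) = (sin(3)) - (sin(2)) = -sin(2) + sin(3).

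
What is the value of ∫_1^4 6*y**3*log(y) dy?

-765/8 + 768*log(2)

Integrate by parts once (u = ln y, dv = 6*y**3 dy).
An antiderivative is F(y) = 3*y**4*(4*log(y) - 1)/8.
Then F(4) - F(1) = (-96 + 768*log(2)) - (-3/8) = -765/8 + 768*log(2).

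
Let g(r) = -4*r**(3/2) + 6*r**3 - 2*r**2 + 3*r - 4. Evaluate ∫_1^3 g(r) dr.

1624/15 - 72*sqrt(3)/5

By the power rule, an antiderivative is F(r) = -8*r**(5/2)/5 + 3*r**4/2 - 2*r**3/3 + 3*r**2/2 - 4*r.
Then F(3) - F(1) = (105 - 72*sqrt(3)/5) - (-49/15) = 1624/15 - 72*sqrt(3)/5.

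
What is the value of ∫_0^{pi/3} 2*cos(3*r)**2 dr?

Use the identity cos^2(3*r) = (1 + cos(6*r))/2.
An antiderivative is F(r) = r + sin(6*r)/6.
Then F(pi/3) - F(0) = (pi/3) - (0) = pi/3.

pi/3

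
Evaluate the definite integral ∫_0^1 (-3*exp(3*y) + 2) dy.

3 - exp(3)

An antiderivative is F(y) = -exp(3*y) + 2*y.
Then F(1) - F(0) = (2 - exp(3)) - (-1) = 3 - exp(3).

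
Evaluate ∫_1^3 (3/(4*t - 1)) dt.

An antiderivative is F(t) = 3*log(4*t - 1)/4.
Then F(3) - F(1) = (3*log(11)/4) - (3*log(3)/4) = -3*log(3)/4 + 3*log(11)/4.

-3*log(3)/4 + 3*log(11)/4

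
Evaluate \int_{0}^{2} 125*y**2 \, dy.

Let u = 5*y, so du = 5 dy. When y = 0, u = 0; when y = 2, u = 10.
The integral becomes ∫ u**2 du from 0 to 10, with antiderivative u**3/3.
Back in y: F(y) = 125*y**3/3.
Then F(2) - F(0) = (1000/3) - (0) = 1000/3.

1000/3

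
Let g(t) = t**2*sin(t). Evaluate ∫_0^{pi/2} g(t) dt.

Integrate by parts twice (u = t^2, dv = sin(t) dt).
An antiderivative is F(t) = -t**2*cos(t) + 2*t*sin(t) + 2*cos(t).
Then F(pi/2) - F(0) = (pi) - (2) = -2 + pi.

-2 + pi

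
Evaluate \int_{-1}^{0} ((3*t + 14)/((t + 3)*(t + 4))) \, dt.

Factor the denominator: t**2 + 7*t + 12 = (t + 4)(t + 3).
Partial fractions: (3*t + 14)/((t + 3)*(t + 4)) = -2/(t + 4) + 5/(t + 3).
An antiderivative is F(t) = 5*log(t + 3) - 2*log(t + 4).
Then F(0) - F(-1) = (-4*log(2) + 5*log(3)) - (log(32/9)) = -9*log(2) + 7*log(3).

-9*log(2) + 7*log(3)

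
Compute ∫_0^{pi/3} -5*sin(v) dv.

An antiderivative is F(v) = 5*cos(v).
Then F(pi/3) - F(0) = (5/2) - (5) = -5/2.

-5/2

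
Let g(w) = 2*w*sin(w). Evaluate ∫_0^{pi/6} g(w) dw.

-sqrt(3)*pi/6 + 1

Integrate by parts once (u = w, dv = 2*sin(w) dw).
An antiderivative is F(w) = -2*w*cos(w) + 2*sin(w).
Then F(pi/6) - F(0) = (-sqrt(3)*pi/6 + 1) - (0) = -sqrt(3)*pi/6 + 1.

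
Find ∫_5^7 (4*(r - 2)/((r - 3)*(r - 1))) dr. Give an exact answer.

Factor the denominator: r**2 - 4*r + 3 = (r - 1)(r - 3).
Partial fractions: 4*(r - 2)/((r - 3)*(r - 1)) = 2/(r - 1) + 2/(r - 3).
An antiderivative is F(r) = 2*log(r - 3) + 2*log(r - 1).
Then F(7) - F(5) = (2*log(3) + 6*log(2)) - (log(64)) = log(9).

log(9)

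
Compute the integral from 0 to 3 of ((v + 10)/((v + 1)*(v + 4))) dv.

Factor the denominator: v**2 + 5*v + 4 = (v + 4)(v + 1).
Partial fractions: (v + 10)/((v + 1)*(v + 4)) = -2/(v + 4) + 3/(v + 1).
An antiderivative is F(v) = 3*log(v + 1) - 2*log(v + 4).
Then F(3) - F(0) = (log(64/49)) - (-log(16)) = -2*log(7) + 10*log(2).

-2*log(7) + 10*log(2)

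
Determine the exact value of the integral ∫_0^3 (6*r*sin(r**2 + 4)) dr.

Let u = r**2 + 4, so du = 2*r dr. When r = 0, u = 4; when r = 3, u = 13.
The integral becomes 3·∫ sin(u) du from 4 to 13, with antiderivative -3*cos(u).
Back in r: F(r) = -3*cos(r**2 + 4).
Then F(3) - F(0) = (-3*cos(13)) - (-3*cos(4)) = -3*cos(13) + 3*cos(4).

-3*cos(13) + 3*cos(4)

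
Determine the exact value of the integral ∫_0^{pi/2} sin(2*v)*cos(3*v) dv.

Use the identity sin(2*v)cos(3*v) = [sin(5*v) + sin(-v)]/2.
An antiderivative is F(v) = cos(v)/2 - cos(5*v)/10.
Then F(pi/2) - F(0) = (0) - (2/5) = -2/5.

-2/5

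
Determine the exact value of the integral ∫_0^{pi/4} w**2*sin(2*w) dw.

-1/4 + pi/8

Integrate by parts twice (u = w^2, dv = sin(2*w) dw).
An antiderivative is F(w) = -w**2*cos(2*w)/2 + w*sin(2*w)/2 + cos(2*w)/4.
Then F(pi/4) - F(0) = (pi/8) - (1/4) = -1/4 + pi/8.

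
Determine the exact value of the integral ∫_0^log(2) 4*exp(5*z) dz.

124/5

Let u = exp(z), so du = exp(z) dz. When z = 0, u = 1; when z = log(2), u = 2.
The integral becomes 4·∫ u**4 du from 1 to 2, with antiderivative 4*u**5/5.
Back in z: F(z) = 4*exp(5*z)/5.
Then F(log(2)) - F(0) = (128/5) - (4/5) = 124/5.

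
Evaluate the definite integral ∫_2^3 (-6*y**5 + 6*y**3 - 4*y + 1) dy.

By the power rule, an antiderivative is F(y) = -y**6 + 3*y**4/2 - 2*y**2 + y.
Then F(3) - F(2) = (-1245/2) - (-46) = -1153/2.

-1153/2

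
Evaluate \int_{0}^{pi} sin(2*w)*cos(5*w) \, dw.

Use the identity sin(2*w)cos(5*w) = [sin(7*w) + sin(-3*w)]/2.
An antiderivative is F(w) = cos(3*w)/6 - cos(7*w)/14.
Then F(pi) - F(0) = (-2/21) - (2/21) = -4/21.

-4/21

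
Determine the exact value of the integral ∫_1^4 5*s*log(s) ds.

-75/4 + 80*log(2)

Integrate by parts once (u = ln s, dv = 5*s ds).
An antiderivative is F(s) = 5*s**2*(2*log(s) - 1)/4.
Then F(4) - F(1) = (-20 + 80*log(2)) - (-5/4) = -75/4 + 80*log(2).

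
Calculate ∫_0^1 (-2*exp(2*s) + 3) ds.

An antiderivative is F(s) = -exp(2*s) + 3*s.
Then F(1) - F(0) = (3 - exp(2)) - (-1) = 4 - exp(2).

4 - exp(2)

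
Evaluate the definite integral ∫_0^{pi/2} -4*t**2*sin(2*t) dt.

2 - pi**2/2

Integrate by parts twice (u = t^2, dv = -4*sin(2*t) dt).
An antiderivative is F(t) = 2*t**2*cos(2*t) - 2*t*sin(2*t) - cos(2*t).
Then F(pi/2) - F(0) = (1 - pi**2/2) - (-1) = 2 - pi**2/2.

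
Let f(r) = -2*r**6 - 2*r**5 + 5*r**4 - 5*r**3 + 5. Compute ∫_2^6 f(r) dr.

By the power rule, an antiderivative is F(r) = -2*r**7/7 - r**6/3 + r**5 - 5*r**4/4 + 5*r.
Then F(6) - F(2) = (-625434/7) - (-754/21) = -1875548/21.

-1875548/21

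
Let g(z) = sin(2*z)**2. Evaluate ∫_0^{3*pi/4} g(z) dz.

3*pi/8

Use the identity sin^2(2*z) = (1 - cos(4*z))/2.
An antiderivative is F(z) = z/2 - sin(4*z)/8.
Then F(3*pi/4) - F(0) = (3*pi/8) - (0) = 3*pi/8.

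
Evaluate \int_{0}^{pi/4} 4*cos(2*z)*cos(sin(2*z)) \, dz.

Let u = sin(2*z), so du = 2*cos(2*z) dz. When z = 0, u = 0; when z = pi/4, u = 1.
The integral becomes 2·∫ cos(u) du from 0 to 1, with antiderivative 2*sin(u).
Back in z: F(z) = 2*sin(sin(2*z)).
Then F(pi/4) - F(0) = (2*sin(1)) - (0) = 2*sin(1).

2*sin(1)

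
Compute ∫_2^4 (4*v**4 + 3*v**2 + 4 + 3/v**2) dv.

17167/20

By the power rule, an antiderivative is F(v) = 4*v**5/5 + v**3 + 4*v - 3/v.
Then F(4) - F(2) = (17969/20) - (401/10) = 17167/20.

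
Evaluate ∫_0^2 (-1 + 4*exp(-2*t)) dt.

An antiderivative is F(t) = -t - 2*exp(-2*t).
Then F(2) - F(0) = (-2 - 2*exp(-4)) - (-2) = -2*exp(-4).

-2*exp(-4)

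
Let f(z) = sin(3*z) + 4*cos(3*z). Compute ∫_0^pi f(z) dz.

2/3

An antiderivative is F(z) = 4*sin(3*z)/3 - cos(3*z)/3.
Then F(pi) - F(0) = (1/3) - (-1/3) = 2/3.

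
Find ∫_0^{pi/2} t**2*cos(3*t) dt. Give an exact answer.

Integrate by parts twice (u = t^2, dv = cos(3*t) dt).
An antiderivative is F(t) = t**2*sin(3*t)/3 + 2*t*cos(3*t)/9 - 2*sin(3*t)/27.
Then F(pi/2) - F(0) = (2/27 - pi**2/12) - (0) = 2/27 - pi**2/12.

2/27 - pi**2/12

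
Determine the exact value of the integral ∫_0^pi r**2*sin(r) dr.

Integrate by parts twice (u = r^2, dv = sin(r) dr).
An antiderivative is F(r) = -r**2*cos(r) + 2*r*sin(r) + 2*cos(r).
Then F(pi) - F(0) = (-2 + pi**2) - (2) = -4 + pi**2.

-4 + pi**2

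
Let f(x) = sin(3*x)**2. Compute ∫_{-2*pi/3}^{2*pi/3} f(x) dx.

2*pi/3

Use the identity sin^2(3*x) = (1 - cos(6*x))/2.
An antiderivative is F(x) = x/2 - sin(6*x)/12.
Then F(2*pi/3) - F(-2*pi/3) = (pi/3) - (-pi/3) = 2*pi/3.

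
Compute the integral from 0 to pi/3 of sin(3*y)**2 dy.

Use the identity sin^2(3*y) = (1 - cos(6*y))/2.
An antiderivative is F(y) = y/2 - sin(6*y)/12.
Then F(pi/3) - F(0) = (pi/6) - (0) = pi/6.

pi/6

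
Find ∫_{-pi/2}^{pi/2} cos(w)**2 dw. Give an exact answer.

pi/2

Use the identity cos^2(w) = (1 + cos(2*w))/2.
An antiderivative is F(w) = w/2 + sin(2*w)/4.
Then F(pi/2) - F(-pi/2) = (pi/4) - (-pi/4) = pi/2.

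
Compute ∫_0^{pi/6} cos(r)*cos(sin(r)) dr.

Let u = sin(r), so du = cos(r) dr. When r = 0, u = 0; when r = pi/6, u = 1/2.
The integral becomes ∫ cos(u) du from 0 to 1/2, with antiderivative sin(u).
Back in r: F(r) = sin(sin(r)).
Then F(pi/6) - F(0) = (sin(1/2)) - (0) = sin(1/2).

sin(1/2)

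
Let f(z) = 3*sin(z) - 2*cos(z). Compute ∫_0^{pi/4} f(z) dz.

3 - 5*sqrt(2)/2

An antiderivative is F(z) = -2*sin(z) - 3*cos(z).
Then F(pi/4) - F(0) = (-5*sqrt(2)/2) - (-3) = 3 - 5*sqrt(2)/2.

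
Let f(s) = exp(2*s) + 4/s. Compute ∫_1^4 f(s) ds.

-exp(2)/2 + 8*log(2) + exp(8)/2

An antiderivative is F(s) = exp(2*s)/2 + 4*log(s).
Then F(4) - F(1) = (8*log(2) + exp(8)/2) - (exp(2)/2) = -exp(2)/2 + 8*log(2) + exp(8)/2.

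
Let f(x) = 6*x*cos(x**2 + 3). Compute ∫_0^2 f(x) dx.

-3*sin(3) + 3*sin(7)

Let u = x**2 + 3, so du = 2*x dx. When x = 0, u = 3; when x = 2, u = 7.
The integral becomes 3·∫ cos(u) du from 3 to 7, with antiderivative 3*sin(u).
Back in x: F(x) = 3*sin(x**2 + 3).
Then F(2) - F(0) = (3*sin(7)) - (3*sin(3)) = -3*sin(3) + 3*sin(7).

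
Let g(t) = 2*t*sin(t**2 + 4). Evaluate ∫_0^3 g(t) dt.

-cos(13) + cos(4)

Let u = t**2 + 4, so du = 2*t dt. When t = 0, u = 4; when t = 3, u = 13.
The integral becomes ∫ sin(u) du from 4 to 13, with antiderivative -cos(u).
Back in t: F(t) = -cos(t**2 + 4).
Then F(3) - F(0) = (-cos(13)) - (-cos(4)) = -cos(13) + cos(4).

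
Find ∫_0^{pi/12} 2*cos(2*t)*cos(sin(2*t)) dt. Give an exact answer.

sin(1/2)

Let u = sin(2*t), so du = 2*cos(2*t) dt. When t = 0, u = 0; when t = pi/12, u = 1/2.
The integral becomes ∫ cos(u) du from 0 to 1/2, with antiderivative sin(u).
Back in t: F(t) = sin(sin(2*t)).
Then F(pi/12) - F(0) = (sin(1/2)) - (0) = sin(1/2).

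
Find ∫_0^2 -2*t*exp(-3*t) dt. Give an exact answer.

-2/9 + 14*exp(-6)/9

Integrate by parts once (u = t, dv = -2*exp(-3*t) dt).
An antiderivative is F(t) = (6*t + 2)*exp(-3*t)/9.
Then F(2) - F(0) = (14*exp(-6)/9) - (2/9) = -2/9 + 14*exp(-6)/9.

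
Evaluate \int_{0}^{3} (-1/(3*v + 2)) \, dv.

An antiderivative is F(v) = -log(3*v + 2)/3.
Then F(3) - F(0) = (-log(11)/3) - (-log(2)/3) = -log(11)/3 + log(2)/3.

-log(11)/3 + log(2)/3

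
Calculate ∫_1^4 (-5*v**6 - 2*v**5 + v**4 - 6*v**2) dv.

By the power rule, an antiderivative is F(v) = -5*v**7/7 - v**6/3 + v**5/5 - 2*v**3.
Then F(4) - F(1) = (-1364096/105) - (-299/105) = -454599/35.

-454599/35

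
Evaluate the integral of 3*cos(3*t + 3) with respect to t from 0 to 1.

Let u = 3*t + 3, so du = 3 dt. When t = 0, u = 3; when t = 1, u = 6.
The integral becomes ∫ cos(u) du from 3 to 6, with antiderivative sin(u).
Back in t: F(t) = sin(3*t + 3).
Then F(1) - F(0) = (sin(6)) - (sin(3)) = sin(6) - sin(3).

sin(6) - sin(3)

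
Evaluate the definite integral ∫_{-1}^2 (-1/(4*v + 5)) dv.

An antiderivative is F(v) = -log(4*v + 5)/4.
Then F(2) - F(-1) = (-log(13)/4) - (0) = -log(13)/4.

-log(13)/4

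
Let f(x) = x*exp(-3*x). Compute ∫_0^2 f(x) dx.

Integrate by parts once (u = x, dv = exp(-3*x) dx).
An antiderivative is F(x) = (-3*x - 1)*exp(-3*x)/9.
Then F(2) - F(0) = (-7*exp(-6)/9) - (-1/9) = (-7 + exp(6))*exp(-6)/9.

(-7 + exp(6))*exp(-6)/9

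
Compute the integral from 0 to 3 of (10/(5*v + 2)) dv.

-2*log(2) + 2*log(17)

Let u = 5*v + 2, so du = 5 dv. When v = 0, u = 2; when v = 3, u = 17.
The integral becomes 2·∫ 1/u du from 2 to 17, with antiderivative 2*log(u).
Back in v: F(v) = 2*log(5*v + 2).
Then F(3) - F(0) = (2*log(17)) - (log(4)) = -2*log(2) + 2*log(17).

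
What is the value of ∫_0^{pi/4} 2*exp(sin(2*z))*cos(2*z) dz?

Let u = sin(2*z), so du = 2*cos(2*z) dz. When z = 0, u = 0; when z = pi/4, u = 1.
The integral becomes ∫ exp(u) du from 0 to 1, with antiderivative exp(u).
Back in z: F(z) = exp(sin(2*z)).
Then F(pi/4) - F(0) = (E) - (1) = -1 + E.

-1 + E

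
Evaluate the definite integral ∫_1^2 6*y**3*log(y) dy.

-45/8 + 24*log(2)

Integrate by parts once (u = ln y, dv = 6*y**3 dy).
An antiderivative is F(y) = 3*y**4*(4*log(y) - 1)/8.
Then F(2) - F(1) = (-6 + 24*log(2)) - (-3/8) = -45/8 + 24*log(2).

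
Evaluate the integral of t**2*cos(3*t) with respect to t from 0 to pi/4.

Integrate by parts twice (u = t^2, dv = cos(3*t) dt).
An antiderivative is F(t) = t**2*sin(3*t)/3 + 2*t*cos(3*t)/9 - 2*sin(3*t)/27.
Then F(pi/4) - F(0) = (sqrt(2)*(-24*pi - 32 + 9*pi**2)/864) - (0) = sqrt(2)*(-24*pi - 32 + 9*pi**2)/864.

sqrt(2)*(-24*pi - 32 + 9*pi**2)/864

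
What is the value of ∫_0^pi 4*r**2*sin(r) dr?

-16 + 4*pi**2

Integrate by parts twice (u = r^2, dv = 4*sin(r) dr).
An antiderivative is F(r) = -4*r**2*cos(r) + 8*r*sin(r) + 8*cos(r).
Then F(pi) - F(0) = (-8 + 4*pi**2) - (8) = -16 + 4*pi**2.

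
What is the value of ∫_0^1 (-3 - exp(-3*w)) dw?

-10/3 + exp(-3)/3

An antiderivative is F(w) = -3*w + exp(-3*w)/3.
Then F(1) - F(0) = (-3 + exp(-3)/3) - (1/3) = -10/3 + exp(-3)/3.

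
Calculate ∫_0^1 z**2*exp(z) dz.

-2 + E

Integrate by parts twice (u = z^2, dv = exp(z) dz).
An antiderivative is F(z) = (z**2 - 2*z + 2)*exp(z).
Then F(1) - F(0) = (E) - (2) = -2 + E.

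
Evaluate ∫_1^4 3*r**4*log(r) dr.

-3069/25 + 6144*log(2)/5

Integrate by parts once (u = ln r, dv = 3*r**4 dr).
An antiderivative is F(r) = 3*r**5*(5*log(r) - 1)/25.
Then F(4) - F(1) = (-3072/25 + 6144*log(2)/5) - (-3/25) = -3069/25 + 6144*log(2)/5.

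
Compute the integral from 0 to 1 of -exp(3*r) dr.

1/3 - exp(3)/3

An antiderivative is F(r) = -exp(3*r)/3.
Then F(1) - F(0) = (-exp(3)/3) - (-1/3) = 1/3 - exp(3)/3.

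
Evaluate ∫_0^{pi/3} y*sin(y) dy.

-pi/6 + sqrt(3)/2

Integrate by parts once (u = y, dv = sin(y) dy).
An antiderivative is F(y) = -y*cos(y) + sin(y).
Then F(pi/3) - F(0) = (-pi/6 + sqrt(3)/2) - (0) = -pi/6 + sqrt(3)/2.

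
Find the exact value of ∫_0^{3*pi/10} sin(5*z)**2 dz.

Use the identity sin^2(5*z) = (1 - cos(10*z))/2.
An antiderivative is F(z) = z/2 - sin(10*z)/20.
Then F(3*pi/10) - F(0) = (3*pi/20) - (0) = 3*pi/20.

3*pi/20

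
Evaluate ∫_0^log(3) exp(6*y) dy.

364/3

Let u = exp(y), so du = exp(y) dy. When y = 0, u = 1; when y = log(3), u = 3.
The integral becomes ∫ u**5 du from 1 to 3, with antiderivative u**6/6.
Back in y: F(y) = exp(6*y)/6.
Then F(log(3)) - F(0) = (243/2) - (1/6) = 364/3.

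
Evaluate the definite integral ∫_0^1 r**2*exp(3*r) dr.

-2/27 + 5*exp(3)/27

Integrate by parts twice (u = r^2, dv = exp(3*r) dr).
An antiderivative is F(r) = (9*r**2 - 6*r + 2)*exp(3*r)/27.
Then F(1) - F(0) = (5*exp(3)/27) - (2/27) = -2/27 + 5*exp(3)/27.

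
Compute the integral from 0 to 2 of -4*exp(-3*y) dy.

-4/3 + 4*exp(-6)/3

An antiderivative is F(y) = 4*exp(-3*y)/3.
Then F(2) - F(0) = (4*exp(-6)/3) - (4/3) = -4/3 + 4*exp(-6)/3.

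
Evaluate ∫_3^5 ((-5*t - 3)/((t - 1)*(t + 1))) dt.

-log(24)

Factor the denominator: t**2 - 1 = (t + 1)(t - 1).
Partial fractions: (-5*t - 3)/((t - 1)*(t + 1)) = -1/(t + 1) - 4/(t - 1).
An antiderivative is F(t) = -4*log(t - 1) - log(t + 1).
Then F(5) - F(3) = (-9*log(2) - log(3)) - (-log(64)) = -log(24).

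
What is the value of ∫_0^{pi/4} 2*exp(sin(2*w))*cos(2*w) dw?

Let u = sin(2*w), so du = 2*cos(2*w) dw. When w = 0, u = 0; when w = pi/4, u = 1.
The integral becomes ∫ exp(u) du from 0 to 1, with antiderivative exp(u).
Back in w: F(w) = exp(sin(2*w)).
Then F(pi/4) - F(0) = (E) - (1) = -1 + E.

-1 + E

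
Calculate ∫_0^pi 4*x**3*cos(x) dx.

48 - 12*pi**2

Integrate by parts 3 times (u = x^3, dv = 4*cos(x) dx).
An antiderivative is F(x) = 4*x**3*sin(x) + 12*x**2*cos(x) - 24*x*sin(x) - 24*cos(x).
Then F(pi) - F(0) = (24 - 12*pi**2) - (-24) = 48 - 12*pi**2.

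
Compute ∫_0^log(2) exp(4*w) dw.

15/4

Let u = exp(w), so du = exp(w) dw. When w = 0, u = 1; when w = log(2), u = 2.
The integral becomes ∫ u**3 du from 1 to 2, with antiderivative u**4/4.
Back in w: F(w) = exp(4*w)/4.
Then F(log(2)) - F(0) = (4) - (1/4) = 15/4.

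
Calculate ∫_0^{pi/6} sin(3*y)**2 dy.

pi/12

Use the identity sin^2(3*y) = (1 - cos(6*y))/2.
An antiderivative is F(y) = y/2 - sin(6*y)/12.
Then F(pi/6) - F(0) = (pi/12) - (0) = pi/12.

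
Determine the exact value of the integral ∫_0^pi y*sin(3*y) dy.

Integrate by parts once (u = y, dv = sin(3*y) dy).
An antiderivative is F(y) = -y*cos(3*y)/3 + sin(3*y)/9.
Then F(pi) - F(0) = (pi/3) - (0) = pi/3.

pi/3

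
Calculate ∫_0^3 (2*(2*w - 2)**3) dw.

Let u = 2*w - 2, so du = 2 dw. When w = 0, u = -2; when w = 3, u = 4.
The integral becomes ∫ u**3 du from -2 to 4, with antiderivative u**4/4.
Back in w: F(w) = (2*w - 2)**4/4.
Then F(3) - F(0) = (64) - (4) = 60.

60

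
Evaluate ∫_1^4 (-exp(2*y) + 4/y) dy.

-exp(8)/2 + exp(2)/2 + 8*log(2)

An antiderivative is F(y) = -exp(2*y)/2 + 4*log(y).
Then F(4) - F(1) = (-exp(8)/2 + 8*log(2)) - (-exp(2)/2) = -exp(8)/2 + exp(2)/2 + 8*log(2).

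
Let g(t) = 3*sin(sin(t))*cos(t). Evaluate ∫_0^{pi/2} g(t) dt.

Let u = sin(t), so du = cos(t) dt. When t = 0, u = 0; when t = pi/2, u = 1.
The integral becomes 3·∫ sin(u) du from 0 to 1, with antiderivative -3*cos(u).
Back in t: F(t) = -3*cos(sin(t)).
Then F(pi/2) - F(0) = (-3*cos(1)) - (-3) = 3 - 3*cos(1).

3 - 3*cos(1)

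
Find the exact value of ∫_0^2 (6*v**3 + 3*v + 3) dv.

By the power rule, an antiderivative is F(v) = 3*v**4/2 + 3*v**2/2 + 3*v.
Then F(2) - F(0) = (36) - (0) = 36.

36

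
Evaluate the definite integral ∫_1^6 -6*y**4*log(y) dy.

1866 - 46656*log(6)/5

Integrate by parts once (u = ln y, dv = -6*y**4 dy).
An antiderivative is F(y) = -6*y**5*(5*log(y) - 1)/25.
Then F(6) - F(1) = (46656/25 - 46656*log(6)/5) - (6/25) = 1866 - 46656*log(6)/5.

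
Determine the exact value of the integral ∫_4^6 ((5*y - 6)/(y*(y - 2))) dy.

log(27/2)

Factor the denominator: y**2 - 2*y = y(y - 2).
Partial fractions: (5*y - 6)/(y*(y - 2)) = 3/y + 2/(y - 2).
An antiderivative is F(y) = 3*log(y) + 2*log(y - 2).
Then F(6) - F(4) = (3*log(3) + 7*log(2)) - (8*log(2)) = log(27/2).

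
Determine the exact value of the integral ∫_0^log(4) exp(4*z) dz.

255/4

Let u = exp(z), so du = exp(z) dz. When z = 0, u = 1; when z = log(4), u = 4.
The integral becomes ∫ u**3 du from 1 to 4, with antiderivative u**4/4.
Back in z: F(z) = exp(4*z)/4.
Then F(log(4)) - F(0) = (64) - (1/4) = 255/4.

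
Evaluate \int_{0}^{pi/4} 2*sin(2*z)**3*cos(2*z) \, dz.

Let u = sin(2*z), so du = 2*cos(2*z) dz. When z = 0, u = 0; when z = pi/4, u = 1.
The integral becomes ∫ u**3 du from 0 to 1, with antiderivative u**4/4.
Back in z: F(z) = sin(2*z)**4/4.
Then F(pi/4) - F(0) = (1/4) - (0) = 1/4.

1/4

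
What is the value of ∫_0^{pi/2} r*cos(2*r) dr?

-1/2

Integrate by parts once (u = r, dv = cos(2*r) dr).
An antiderivative is F(r) = r*sin(2*r)/2 + cos(2*r)/4.
Then F(pi/2) - F(0) = (-1/4) - (1/4) = -1/2.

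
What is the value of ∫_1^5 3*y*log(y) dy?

-18 + 75*log(5)/2

Integrate by parts once (u = ln y, dv = 3*y dy).
An antiderivative is F(y) = 3*y**2*(2*log(y) - 1)/4.
Then F(5) - F(1) = (-75/4 + 75*log(5)/2) - (-3/4) = -18 + 75*log(5)/2.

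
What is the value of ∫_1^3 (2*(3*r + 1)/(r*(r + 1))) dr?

2*log(3) + 4*log(2)

Factor the denominator: r**2 + r = (r + 1)r.
Partial fractions: 2*(3*r + 1)/(r*(r + 1)) = 4/(r + 1) + 2/r.
An antiderivative is F(r) = 2*log(r) + 4*log(r + 1).
Then F(3) - F(1) = (2*log(3) + 8*log(2)) - (log(16)) = 2*log(3) + 4*log(2).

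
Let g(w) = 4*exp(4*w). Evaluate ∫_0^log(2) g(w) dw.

Let u = exp(w), so du = exp(w) dw. When w = 0, u = 1; when w = log(2), u = 2.
The integral becomes 4·∫ u**3 du from 1 to 2, with antiderivative u**4.
Back in w: F(w) = exp(4*w).
Then F(log(2)) - F(0) = (16) - (1) = 15.

15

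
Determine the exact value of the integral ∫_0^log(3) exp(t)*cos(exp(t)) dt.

Let u = exp(t), so du = exp(t) dt. When t = 0, u = 1; when t = log(3), u = 3.
The integral becomes ∫ cos(u) du from 1 to 3, with antiderivative sin(u).
Back in t: F(t) = sin(exp(t)).
Then F(log(3)) - F(0) = (sin(3)) - (sin(1)) = -sin(1) + sin(3).

-sin(1) + sin(3)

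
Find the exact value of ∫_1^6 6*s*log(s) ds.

Integrate by parts once (u = ln s, dv = 6*s ds).
An antiderivative is F(s) = 3*s**2*(2*log(s) - 1)/2.
Then F(6) - F(1) = (-54 + 108*log(2) + 108*log(3)) - (-3/2) = -105/2 + 108*log(2) + 108*log(3).

-105/2 + 108*log(2) + 108*log(3)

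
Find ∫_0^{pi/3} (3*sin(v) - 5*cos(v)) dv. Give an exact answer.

An antiderivative is F(v) = -5*sin(v) - 3*cos(v).
Then F(pi/3) - F(0) = (-5*sqrt(3)/2 - 3/2) - (-3) = 3/2 - 5*sqrt(3)/2.

3/2 - 5*sqrt(3)/2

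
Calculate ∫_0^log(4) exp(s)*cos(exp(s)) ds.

-sin(1) + sin(4)

Let u = exp(s), so du = exp(s) ds. When s = 0, u = 1; when s = log(4), u = 4.
The integral becomes ∫ cos(u) du from 1 to 4, with antiderivative sin(u).
Back in s: F(s) = sin(exp(s)).
Then F(log(4)) - F(0) = (sin(4)) - (sin(1)) = -sin(1) + sin(4).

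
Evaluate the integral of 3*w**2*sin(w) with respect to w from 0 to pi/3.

-3 - pi**2/6 + sqrt(3)*pi

Integrate by parts twice (u = w^2, dv = 3*sin(w) dw).
An antiderivative is F(w) = -3*w**2*cos(w) + 6*w*sin(w) + 6*cos(w).
Then F(pi/3) - F(0) = (-pi**2/6 + 3 + sqrt(3)*pi) - (6) = -3 - pi**2/6 + sqrt(3)*pi.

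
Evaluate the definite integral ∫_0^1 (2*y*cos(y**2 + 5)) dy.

sin(6) - sin(5)

Let u = y**2 + 5, so du = 2*y dy. When y = 0, u = 5; when y = 1, u = 6.
The integral becomes ∫ cos(u) du from 5 to 6, with antiderivative sin(u).
Back in y: F(y) = sin(y**2 + 5).
Then F(1) - F(0) = (sin(6)) - (sin(5)) = sin(6) - sin(5).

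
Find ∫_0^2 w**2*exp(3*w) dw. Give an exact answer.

Integrate by parts twice (u = w^2, dv = exp(3*w) dw).
An antiderivative is F(w) = (9*w**2 - 6*w + 2)*exp(3*w)/27.
Then F(2) - F(0) = (26*exp(6)/27) - (2/27) = -2/27 + 26*exp(6)/27.

-2/27 + 26*exp(6)/27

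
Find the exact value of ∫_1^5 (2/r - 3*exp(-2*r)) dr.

An antiderivative is F(r) = 2*log(r) + 3*exp(-2*r)/2.
Then F(5) - F(1) = (3*exp(-10)/2 + 2*log(5)) - (3*exp(-2)/2) = -3*exp(-2)/2 + 3*exp(-10)/2 + 2*log(5).

-3*exp(-2)/2 + 3*exp(-10)/2 + 2*log(5)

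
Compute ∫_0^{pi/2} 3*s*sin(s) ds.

3

Integrate by parts once (u = s, dv = 3*sin(s) ds).
An antiderivative is F(s) = -3*s*cos(s) + 3*sin(s).
Then F(pi/2) - F(0) = (3) - (0) = 3.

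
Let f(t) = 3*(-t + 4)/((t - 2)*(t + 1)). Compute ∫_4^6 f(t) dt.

Factor the denominator: t**2 - t - 2 = (t + 1)(t - 2).
Partial fractions: 3*(-t + 4)/((t - 2)*(t + 1)) = -5/(t + 1) + 2/(t - 2).
An antiderivative is F(t) = 2*log(t - 2) - 5*log(t + 1).
Then F(6) - F(4) = (-5*log(7) + 4*log(2)) - (-5*log(5) + 2*log(2)) = -5*log(7) + 2*log(2) + 5*log(5).

-5*log(7) + 2*log(2) + 5*log(5)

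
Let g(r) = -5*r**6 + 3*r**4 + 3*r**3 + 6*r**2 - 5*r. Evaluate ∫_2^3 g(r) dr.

-177781/140

By the power rule, an antiderivative is F(r) = -5*r**7/7 + 3*r**5/5 + 3*r**4/4 + 2*r**3 - 5*r**2/2.
Then F(3) - F(2) = (-185373/140) - (-1898/35) = -177781/140.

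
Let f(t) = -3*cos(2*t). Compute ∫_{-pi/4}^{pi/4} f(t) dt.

An antiderivative is F(t) = -3*sin(2*t)/2.
Then F(pi/4) - F(-pi/4) = (-3/2) - (3/2) = -3.

-3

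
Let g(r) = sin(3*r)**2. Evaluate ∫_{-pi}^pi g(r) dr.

pi

Use the identity sin^2(3*r) = (1 - cos(6*r))/2.
An antiderivative is F(r) = r/2 - sin(6*r)/12.
Then F(pi) - F(-pi) = (pi/2) - (-pi/2) = pi.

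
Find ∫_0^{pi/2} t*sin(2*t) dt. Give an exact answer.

Integrate by parts once (u = t, dv = sin(2*t) dt).
An antiderivative is F(t) = -t*cos(2*t)/2 + sin(2*t)/4.
Then F(pi/2) - F(0) = (pi/4) - (0) = pi/4.

pi/4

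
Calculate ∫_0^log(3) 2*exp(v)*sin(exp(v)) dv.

2*cos(1) - 2*cos(3)

Let u = exp(v), so du = exp(v) dv. When v = 0, u = 1; when v = log(3), u = 3.
The integral becomes 2·∫ sin(u) du from 1 to 3, with antiderivative -2*cos(u).
Back in v: F(v) = -2*cos(exp(v)).
Then F(log(3)) - F(0) = (-2*cos(3)) - (-2*cos(1)) = 2*cos(1) - 2*cos(3).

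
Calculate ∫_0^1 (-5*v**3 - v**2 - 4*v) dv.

-43/12

By the power rule, an antiderivative is F(v) = -5*v**4/4 - v**3/3 - 2*v**2.
Then F(1) - F(0) = (-43/12) - (0) = -43/12.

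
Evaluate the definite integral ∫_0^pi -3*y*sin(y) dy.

Integrate by parts once (u = y, dv = -3*sin(y) dy).
An antiderivative is F(y) = 3*y*cos(y) - 3*sin(y).
Then F(pi) - F(0) = (-3*pi) - (0) = -3*pi.

-3*pi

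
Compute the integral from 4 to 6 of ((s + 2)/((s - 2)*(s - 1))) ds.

Factor the denominator: s**2 - 3*s + 2 = (s - 1)(s - 2).
Partial fractions: (s + 2)/((s - 2)*(s - 1)) = -3/(s - 1) + 4/(s - 2).
An antiderivative is F(s) = 4*log(s - 2) - 3*log(s - 1).
Then F(6) - F(4) = (-3*log(5) + 8*log(2)) - (log(16/27)) = -3*log(5) + 4*log(2) + 3*log(3).

-3*log(5) + 4*log(2) + 3*log(3)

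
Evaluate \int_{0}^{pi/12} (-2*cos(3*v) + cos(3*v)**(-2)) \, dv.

An antiderivative is F(v) = -2*sin(3*v)/3 + tan(3*v)/3.
Then F(pi/12) - F(0) = (1/3 - sqrt(2)/3) - (0) = 1/3 - sqrt(2)/3.

1/3 - sqrt(2)/3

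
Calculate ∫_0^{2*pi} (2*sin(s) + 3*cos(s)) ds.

0

An antiderivative is F(s) = 3*sin(s) - 2*cos(s).
Then F(2*pi) - F(0) = (-2) - (-2) = 0.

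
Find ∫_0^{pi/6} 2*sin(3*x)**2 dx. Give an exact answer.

Use the identity sin^2(3*x) = (1 - cos(6*x))/2.
An antiderivative is F(x) = x - sin(6*x)/6.
Then F(pi/6) - F(0) = (pi/6) - (0) = pi/6.

pi/6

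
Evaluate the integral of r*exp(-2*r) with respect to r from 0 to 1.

(-3 + exp(2))*exp(-2)/4

Integrate by parts once (u = r, dv = exp(-2*r) dr).
An antiderivative is F(r) = (-2*r - 1)*exp(-2*r)/4.
Then F(1) - F(0) = (-3*exp(-2)/4) - (-1/4) = (-3 + exp(2))*exp(-2)/4.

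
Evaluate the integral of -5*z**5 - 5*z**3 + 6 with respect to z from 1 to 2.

-261/4

By the power rule, an antiderivative is F(z) = -5*z**6/6 - 5*z**4/4 + 6*z.
Then F(2) - F(1) = (-184/3) - (47/12) = -261/4.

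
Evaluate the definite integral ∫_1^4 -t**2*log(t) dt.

Integrate by parts once (u = ln t, dv = -t**2 dt).
An antiderivative is F(t) = -t**3*(3*log(t) - 1)/9.
Then F(4) - F(1) = (64/9 - 128*log(2)/3) - (1/9) = 7 - 128*log(2)/3.

7 - 128*log(2)/3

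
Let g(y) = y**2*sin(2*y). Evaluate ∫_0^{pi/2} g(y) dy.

Integrate by parts twice (u = y^2, dv = sin(2*y) dy).
An antiderivative is F(y) = -y**2*cos(2*y)/2 + y*sin(2*y)/2 + cos(2*y)/4.
Then F(pi/2) - F(0) = (-1/4 + pi**2/8) - (1/4) = -1/2 + pi**2/8.

-1/2 + pi**2/8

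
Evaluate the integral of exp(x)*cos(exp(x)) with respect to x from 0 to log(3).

-sin(1) + sin(3)

Let u = exp(x), so du = exp(x) dx. When x = 0, u = 1; when x = log(3), u = 3.
The integral becomes ∫ cos(u) du from 1 to 3, with antiderivative sin(u).
Back in x: F(x) = sin(exp(x)).
Then F(log(3)) - F(0) = (sin(3)) - (sin(1)) = -sin(1) + sin(3).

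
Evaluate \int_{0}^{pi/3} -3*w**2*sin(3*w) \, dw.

Integrate by parts twice (u = w^2, dv = -3*sin(3*w) dw).
An antiderivative is F(w) = w**2*cos(3*w) - 2*w*sin(3*w)/3 - 2*cos(3*w)/9.
Then F(pi/3) - F(0) = (2/9 - pi**2/9) - (-2/9) = 4/9 - pi**2/9.

4/9 - pi**2/9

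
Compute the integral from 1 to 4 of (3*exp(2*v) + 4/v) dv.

-3*exp(2)/2 + 8*log(2) + 3*exp(8)/2

An antiderivative is F(v) = 3*exp(2*v)/2 + 4*log(v).
Then F(4) - F(1) = (8*log(2) + 3*exp(8)/2) - (3*exp(2)/2) = -3*exp(2)/2 + 8*log(2) + 3*exp(8)/2.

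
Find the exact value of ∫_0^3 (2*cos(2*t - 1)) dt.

Let u = 2*t - 1, so du = 2 dt. When t = 0, u = -1; when t = 3, u = 5.
The integral becomes ∫ cos(u) du from -1 to 5, with antiderivative sin(u).
Back in t: F(t) = sin(2*t - 1).
Then F(3) - F(0) = (sin(5)) - (-sin(1)) = sin(5) + sin(1).

sin(5) + sin(1)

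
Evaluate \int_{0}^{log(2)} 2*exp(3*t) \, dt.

14/3

Let u = exp(t), so du = exp(t) dt. When t = 0, u = 1; when t = log(2), u = 2.
The integral becomes 2·∫ u**2 du from 1 to 2, with antiderivative 2*u**3/3.
Back in t: F(t) = 2*exp(3*t)/3.
Then F(log(2)) - F(0) = (16/3) - (2/3) = 14/3.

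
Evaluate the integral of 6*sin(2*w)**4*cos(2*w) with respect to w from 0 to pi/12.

3/160

Let u = sin(2*w), so du = 2*cos(2*w) dw. When w = 0, u = 0; when w = pi/12, u = 1/2.
The integral becomes 3·∫ u**4 du from 0 to 1/2, with antiderivative 3*u**5/5.
Back in w: F(w) = 3*sin(2*w)**5/5.
Then F(pi/12) - F(0) = (3/160) - (0) = 3/160.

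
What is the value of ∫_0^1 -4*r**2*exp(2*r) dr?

Integrate by parts twice (u = r^2, dv = -4*exp(2*r) dr).
An antiderivative is F(r) = (-2*r**2 + 2*r - 1)*exp(2*r).
Then F(1) - F(0) = (-exp(2)) - (-1) = 1 - exp(2).

1 - exp(2)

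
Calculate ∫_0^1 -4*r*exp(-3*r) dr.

Integrate by parts once (u = r, dv = -4*exp(-3*r) dr).
An antiderivative is F(r) = (12*r + 4)*exp(-3*r)/9.
Then F(1) - F(0) = (16*exp(-3)/9) - (4/9) = -4/9 + 16*exp(-3)/9.

-4/9 + 16*exp(-3)/9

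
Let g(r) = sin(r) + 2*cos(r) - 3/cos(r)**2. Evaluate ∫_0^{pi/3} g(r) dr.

An antiderivative is F(r) = 2*sin(r) - cos(r) - 3*tan(r).
Then F(pi/3) - F(0) = (-2*sqrt(3) - 1/2) - (-1) = 1/2 - 2*sqrt(3).

1/2 - 2*sqrt(3)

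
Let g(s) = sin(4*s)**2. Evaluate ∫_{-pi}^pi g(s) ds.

Use the identity sin^2(4*s) = (1 - cos(8*s))/2.
An antiderivative is F(s) = s/2 - sin(8*s)/16.
Then F(pi) - F(-pi) = (pi/2) - (-pi/2) = pi.

pi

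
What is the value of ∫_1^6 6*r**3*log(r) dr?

-3885/8 + 1944*log(2) + 1944*log(3)

Integrate by parts once (u = ln r, dv = 6*r**3 dr).
An antiderivative is F(r) = 3*r**4*(4*log(r) - 1)/8.
Then F(6) - F(1) = (-486 + 1944*log(2) + 1944*log(3)) - (-3/8) = -3885/8 + 1944*log(2) + 1944*log(3).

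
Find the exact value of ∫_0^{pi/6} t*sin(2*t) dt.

Integrate by parts once (u = t, dv = sin(2*t) dt).
An antiderivative is F(t) = -t*cos(2*t)/2 + sin(2*t)/4.
Then F(pi/6) - F(0) = (-pi/24 + sqrt(3)/8) - (0) = -pi/24 + sqrt(3)/8.

-pi/24 + sqrt(3)/8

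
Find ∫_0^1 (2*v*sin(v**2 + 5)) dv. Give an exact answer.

Let u = v**2 + 5, so du = 2*v dv. When v = 0, u = 5; when v = 1, u = 6.
The integral becomes ∫ sin(u) du from 5 to 6, with antiderivative -cos(u).
Back in v: F(v) = -cos(v**2 + 5).
Then F(1) - F(0) = (-cos(6)) - (-cos(5)) = -cos(6) + cos(5).

-cos(6) + cos(5)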